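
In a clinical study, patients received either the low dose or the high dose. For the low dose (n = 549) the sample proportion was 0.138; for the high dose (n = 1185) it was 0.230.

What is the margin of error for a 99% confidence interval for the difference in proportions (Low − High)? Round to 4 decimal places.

0.0493

The two standard errors are √(0.1380×0.8620/549) = 0.01472 and √(0.2300×0.7700/1185) = 0.01223.
Because the samples are independent, SE_diff = √(0.01472² + 0.01223²) = 0.01914.
Using z* = 2.576 for 99%, ME = 2.576 × 0.01914 = 0.04930.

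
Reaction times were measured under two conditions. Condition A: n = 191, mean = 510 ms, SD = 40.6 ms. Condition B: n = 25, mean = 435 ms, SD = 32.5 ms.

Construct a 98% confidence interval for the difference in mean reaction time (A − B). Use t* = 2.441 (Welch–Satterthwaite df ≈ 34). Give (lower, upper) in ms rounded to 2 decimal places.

(57.59, 92.41)

Standard errors of each mean: 40.6/√191 = 2.9377 and 32.5/√25 = 6.5000.
SE(x̄₁ − x̄₂) = √(2.9377² + 6.5000²) = 7.1330 for independent samples with unequal variances.
With t* = 2.441, the margin is 2.441 × 7.1330 = 17.4117.
x̄₁ − x̄₂ = 510 − 435 = 75.0000; the interval is 75.0000 ± 17.4117 = (57.59, 92.41).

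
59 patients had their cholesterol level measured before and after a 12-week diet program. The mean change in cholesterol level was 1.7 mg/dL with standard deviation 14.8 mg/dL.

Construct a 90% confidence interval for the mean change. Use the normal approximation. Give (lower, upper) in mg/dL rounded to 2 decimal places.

(-1.47, 4.87)

Paired design: SE = s_d/√n = 14.8/√59 = 1.9268.
z* = 1.645; margin of error = 1.645 × 1.9268 = 3.1696.
1.7 ± 3.1696 → (-1.47, 4.87).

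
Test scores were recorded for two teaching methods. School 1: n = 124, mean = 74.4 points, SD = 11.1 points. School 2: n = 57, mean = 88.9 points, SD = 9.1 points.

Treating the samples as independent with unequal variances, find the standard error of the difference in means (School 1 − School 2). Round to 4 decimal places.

Per-group SEs: s₁/√n₁ = 11.1/√124 = 0.9968, s₂/√n₂ = 9.1/√57 = 1.2053.
Unpooled SE of the difference: √(0.99361024 + 1.45274809) = 1.5641.

1.5641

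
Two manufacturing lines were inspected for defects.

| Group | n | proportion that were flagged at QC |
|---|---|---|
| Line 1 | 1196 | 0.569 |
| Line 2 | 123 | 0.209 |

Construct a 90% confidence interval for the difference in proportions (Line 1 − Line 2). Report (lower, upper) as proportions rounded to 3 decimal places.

Each SE is √(p̂(1−p̂)/n): √(0.5690·0.4310/1196) = 0.01432 and √(0.2090·0.7910/123) = 0.03666.
SE(p̂₁ − p̂₂) = √(SE₁² + SE₂²) = √(0.0002050624 + 0.0013439556) = 0.03936, since the two samples are independent.
At 90% confidence z* = 1.645; margin = 1.645 × 0.03936 = 0.06475.
The difference is 0.5690 − 0.2090 = 0.3600, so the interval is 0.3600 ± 0.06475 = (0.295, 0.425).

(0.295, 0.425)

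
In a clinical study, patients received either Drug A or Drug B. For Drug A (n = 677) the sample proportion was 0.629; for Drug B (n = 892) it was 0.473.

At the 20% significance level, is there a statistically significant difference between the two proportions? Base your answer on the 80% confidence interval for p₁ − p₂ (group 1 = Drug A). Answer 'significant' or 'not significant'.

The two standard errors are √(0.6290×0.3710/677) = 0.01857 and √(0.4730×0.5270/892) = 0.01672.
Because the samples are independent, SE_diff = √(0.01857² + 0.01672²) = 0.02499.
Using z* = 1.282 for 80%, ME = 1.282 × 0.02499 = 0.03204.
p̂₁ − p̂₂ = 0.1560; interval 0.1560 ± 0.03204 gives (0.12396, 0.18804).
The interval (0.12396, 0.18804) does not contain 0, so the difference is significant.

significant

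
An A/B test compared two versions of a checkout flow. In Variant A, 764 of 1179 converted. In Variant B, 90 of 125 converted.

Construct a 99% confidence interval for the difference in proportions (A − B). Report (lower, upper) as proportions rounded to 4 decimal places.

(-0.1815, 0.0375)

p̂₁ = 764/1179 = 0.6480 and p̂₂ = 90/125 = 0.7200.
SE₁ = √(p̂₁(1−p̂₁)/n₁) = √(0.6480·0.3520/1179) = 0.01391; SE₂ = √(0.7200·0.2800/125) = 0.04016.
Independent samples: SE of the difference = √(SE₁² + SE₂²) = √(0.0001934881 + 0.0016128256) = 0.04250.
z* for 99% confidence is 2.576, so the margin of error is 2.576 × 0.04250 = 0.10948.
Point estimate p̂₁ − p̂₂ = 0.6480 − 0.7200 = -0.0720.
-0.0720 ± 0.10948 → (-0.1815, 0.0375).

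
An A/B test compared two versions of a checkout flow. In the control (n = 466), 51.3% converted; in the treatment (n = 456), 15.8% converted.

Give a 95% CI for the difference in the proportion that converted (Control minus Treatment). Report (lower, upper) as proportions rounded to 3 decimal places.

(0.299, 0.411)

Each SE is √(p̂(1−p̂)/n): √(0.5130·0.4870/466) = 0.02315 and √(0.1580·0.8420/456) = 0.01708.
SE(p̂₁ − p̂₂) = √(SE₁² + SE₂²) = √(0.0005359225 + 0.0002917264) = 0.02877, since the two samples are independent.
At 95% confidence z* = 1.960; margin = 1.960 × 0.02877 = 0.05639.
The difference is 0.5130 − 0.1580 = 0.3550, so the interval is 0.3550 ± 0.05639 = (0.299, 0.411).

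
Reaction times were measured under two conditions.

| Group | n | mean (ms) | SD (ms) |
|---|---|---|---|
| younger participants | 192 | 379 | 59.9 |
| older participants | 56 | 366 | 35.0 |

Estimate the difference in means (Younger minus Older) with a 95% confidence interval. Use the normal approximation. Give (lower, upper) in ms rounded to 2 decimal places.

(0.52, 25.48)

Per-group SEs: s₁/√n₁ = 59.9/√192 = 4.3229, s₂/√n₂ = 35.0/√56 = 4.6771.
Unpooled SE of the difference: √(18.68746441 + 21.87526441) = 6.3689.
Margin of error = z* · SE = 1.960 × 6.3689 = 12.4830.
x̄₁ − x̄₂ = 379 − 366 = 13.0000.
CI: 13.0000 ± 12.4830 = (0.52, 25.48).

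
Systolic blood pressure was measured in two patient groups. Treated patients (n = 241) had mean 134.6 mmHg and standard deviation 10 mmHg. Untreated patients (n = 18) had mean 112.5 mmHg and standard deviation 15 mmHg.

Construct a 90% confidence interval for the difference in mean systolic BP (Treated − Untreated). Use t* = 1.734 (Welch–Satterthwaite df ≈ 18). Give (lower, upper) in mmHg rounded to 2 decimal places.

Standard errors of each mean: 10/√241 = 0.6442 and 15/√18 = 3.5355.
SE(x̄₁ − x̄₂) = √(0.6442² + 3.5355²) = 3.5937 for independent samples with unequal variances.
With t* = 1.734, the margin is 1.734 × 3.5937 = 6.2315.
x̄₁ − x̄₂ = 134.6 − 112.5 = 22.1000; the interval is 22.1000 ± 6.2315 = (15.87, 28.33).

(15.87, 28.33)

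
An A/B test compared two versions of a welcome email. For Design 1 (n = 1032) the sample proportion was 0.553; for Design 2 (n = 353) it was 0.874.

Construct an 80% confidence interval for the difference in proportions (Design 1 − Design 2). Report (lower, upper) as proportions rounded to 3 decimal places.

Each SE is √(p̂(1−p̂)/n): √(0.5530·0.4470/1032) = 0.01548 and √(0.8740·0.1260/353) = 0.01766.
SE(p̂₁ − p̂₂) = √(SE₁² + SE₂²) = √(0.0002396304 + 0.0003118756) = 0.02348, since the two samples are independent.
At 80% confidence z* = 1.282; margin = 1.282 × 0.02348 = 0.03010.
The difference is 0.5530 − 0.8740 = -0.3210, so the interval is -0.3210 ± 0.03010 = (-0.351, -0.291).

(-0.351, -0.291)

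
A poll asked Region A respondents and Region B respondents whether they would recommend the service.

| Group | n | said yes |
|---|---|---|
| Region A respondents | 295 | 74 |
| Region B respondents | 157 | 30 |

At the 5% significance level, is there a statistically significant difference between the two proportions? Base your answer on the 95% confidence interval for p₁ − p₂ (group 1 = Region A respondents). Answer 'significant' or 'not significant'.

Sample proportions: 74/295 = 0.2508, 30/157 = 0.1911.
Each SE is √(p̂(1−p̂)/n): √(0.2508·0.7492/295) = 0.02524 and √(0.1911·0.8089/157) = 0.03138.
SE(p̂₁ − p̂₂) = √(SE₁² + SE₂²) = √(0.0006370576 + 0.0009847044) = 0.04027, since the two samples are independent.
At 95% confidence z* = 1.960; margin = 1.960 × 0.04027 = 0.07893.
The difference is 0.2508 − 0.1911 = 0.0597, so the interval is 0.0597 ± 0.07893 = (-0.01923, 0.13863).
The interval (-0.01923, 0.13863) contains 0, so the difference is not significant.

not significant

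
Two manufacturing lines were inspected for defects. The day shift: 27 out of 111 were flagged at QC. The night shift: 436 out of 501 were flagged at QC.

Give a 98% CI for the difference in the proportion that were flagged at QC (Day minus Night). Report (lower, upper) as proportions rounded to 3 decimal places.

Sample proportions: 27/111 = 0.2432, 436/501 = 0.8703.
Each SE is √(p̂(1−p̂)/n): √(0.2432·0.7568/111) = 0.04072 and √(0.8703·0.1297/501) = 0.01501.
SE(p̂₁ − p̂₂) = √(SE₁² + SE₂²) = √(0.0016581184 + 0.0002253001) = 0.04340, since the two samples are independent.
At 98% confidence z* = 2.326; margin = 2.326 × 0.04340 = 0.10095.
The difference is 0.2432 − 0.8703 = -0.6271, so the interval is -0.6271 ± 0.10095 = (-0.728, -0.526).

(-0.728, -0.526)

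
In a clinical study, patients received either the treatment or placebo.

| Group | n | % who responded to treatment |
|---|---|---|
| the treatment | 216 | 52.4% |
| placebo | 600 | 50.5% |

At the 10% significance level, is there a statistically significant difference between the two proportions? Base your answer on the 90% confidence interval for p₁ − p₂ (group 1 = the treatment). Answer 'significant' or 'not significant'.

The two standard errors are √(0.5240×0.4760/216) = 0.03398 and √(0.5050×0.4950/600) = 0.02041.
Because the samples are independent, SE_diff = √(0.03398² + 0.02041²) = 0.03964.
Using z* = 1.645 for 90%, ME = 1.645 × 0.03964 = 0.06521.
p̂₁ − p̂₂ = 0.0190; interval 0.0190 ± 0.06521 gives (-0.04621, 0.08421).
The interval (-0.04621, 0.08421) contains 0, so the difference is not significant.

not significant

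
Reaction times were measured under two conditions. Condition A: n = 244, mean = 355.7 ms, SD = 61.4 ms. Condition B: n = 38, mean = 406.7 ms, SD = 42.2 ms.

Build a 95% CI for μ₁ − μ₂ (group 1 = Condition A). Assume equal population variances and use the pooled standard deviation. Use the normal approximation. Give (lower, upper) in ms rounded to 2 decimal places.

(-71.24, -30.76)

s_p = √[((n₁−1)s₁² + (n₂−1)s₂²)/(n₁+n₂−2)] = √[(243·61.4² + 37·42.2²)/280] = 59.2209.
SE = 59.2209·√(1/244 + 1/38) = 10.3279.
With z* = 1.960, margin = 1.960 × 10.3279 = 20.2427.
x̄₁ − x̄₂ = 355.7 − 406.7 = -51.0000; interval -51.0000 ± 20.2427 = (-71.24, -30.76).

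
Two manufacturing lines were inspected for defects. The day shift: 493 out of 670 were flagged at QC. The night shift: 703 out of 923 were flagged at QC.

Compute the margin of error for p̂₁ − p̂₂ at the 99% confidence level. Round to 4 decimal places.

First, p̂₁ = 493/670 = 0.7358; p̂₂ = 703/923 = 0.7616.
The two standard errors are √(0.7358×0.2642/670) = 0.01703 and √(0.7616×0.2384/923) = 0.01403.
Because the samples are independent, SE_diff = √(0.01703² + 0.01403²) = 0.02206.
Using z* = 2.576 for 99%, ME = 2.576 × 0.02206 = 0.05683.

0.0568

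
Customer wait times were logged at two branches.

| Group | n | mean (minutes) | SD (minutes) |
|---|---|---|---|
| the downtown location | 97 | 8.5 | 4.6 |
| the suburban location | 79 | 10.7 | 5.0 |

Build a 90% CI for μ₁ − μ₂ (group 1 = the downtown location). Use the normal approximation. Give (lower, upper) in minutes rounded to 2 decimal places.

SE₁ = s₁/√n₁ = 4.6/√97 = 0.4671; SE₂ = 5.0/√79 = 0.5625.
Independent samples, unequal variances: SE_diff = √(SE₁² + SE₂²) = √(0.21818241 + 0.31640625) = 0.7312.
z* = 1.645, so margin of error = 1.645 × 0.7312 = 1.2028.
Difference in means = 8.5 − 10.7 = -2.2000.
-2.2000 ± 1.2028 → (-3.40, -1.00).

(-3.40, -1.00)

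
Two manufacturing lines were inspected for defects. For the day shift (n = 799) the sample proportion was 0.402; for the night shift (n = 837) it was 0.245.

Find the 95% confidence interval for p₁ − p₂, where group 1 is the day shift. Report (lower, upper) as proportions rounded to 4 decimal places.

(0.1122, 0.2018)

The two standard errors are √(0.4020×0.5980/799) = 0.01735 and √(0.2450×0.7550/837) = 0.01487.
Because the samples are independent, SE_diff = √(0.01735² + 0.01487²) = 0.02285.
Using z* = 1.960 for 95%, ME = 1.960 × 0.02285 = 0.04479.
p̂₁ − p̂₂ = 0.1570; interval 0.1570 ± 0.04479 gives (0.1122, 0.2018).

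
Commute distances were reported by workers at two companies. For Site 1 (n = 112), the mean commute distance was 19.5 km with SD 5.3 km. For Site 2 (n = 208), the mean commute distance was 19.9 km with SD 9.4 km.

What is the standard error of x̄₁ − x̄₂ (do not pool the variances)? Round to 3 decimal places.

0.822

Per-group SEs: s₁/√n₁ = 5.3/√112 = 0.5008, s₂/√n₂ = 9.4/√208 = 0.6518.
Unpooled SE of the difference: √(0.25080064 + 0.42484324) = 0.8220.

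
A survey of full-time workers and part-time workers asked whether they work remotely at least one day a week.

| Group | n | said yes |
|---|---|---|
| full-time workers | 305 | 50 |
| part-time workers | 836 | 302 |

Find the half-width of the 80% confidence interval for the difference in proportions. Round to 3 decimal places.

p̂₁ = 50/305 = 0.1639 and p̂₂ = 302/836 = 0.3612.
SE₁ = √(p̂₁(1−p̂₁)/n₁) = √(0.1639·0.8361/305) = 0.02120; SE₂ = √(0.3612·0.6388/836) = 0.01661.
Independent samples: SE of the difference = √(SE₁² + SE₂²) = √(0.00044944 + 0.0002758921) = 0.02693.
z* for 80% confidence is 1.282, so the margin of error is 1.282 × 0.02693 = 0.03452.

0.035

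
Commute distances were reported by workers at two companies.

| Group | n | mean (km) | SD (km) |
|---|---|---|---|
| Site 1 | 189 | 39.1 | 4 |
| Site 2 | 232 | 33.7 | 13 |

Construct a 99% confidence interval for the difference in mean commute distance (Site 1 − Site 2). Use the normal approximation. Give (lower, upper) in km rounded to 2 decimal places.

Standard errors of each mean: 4/√189 = 0.2910 and 13/√232 = 0.8535.
SE(x̄₁ − x̄₂) = √(0.2910² + 0.8535²) = 0.9017 for independent samples with unequal variances.
With z* = 2.576, the margin is 2.576 × 0.9017 = 2.3228.
x̄₁ − x̄₂ = 39.1 − 33.7 = 5.4000; the interval is 5.4000 ± 2.3228 = (3.08, 7.72).

(3.08, 7.72)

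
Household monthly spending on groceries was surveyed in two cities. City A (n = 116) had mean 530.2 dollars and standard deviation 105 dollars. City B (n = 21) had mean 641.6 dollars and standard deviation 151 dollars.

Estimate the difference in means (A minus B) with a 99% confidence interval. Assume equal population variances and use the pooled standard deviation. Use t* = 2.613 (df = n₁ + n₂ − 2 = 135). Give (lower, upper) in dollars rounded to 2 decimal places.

(-181.42, -41.38)

s_p = √[((n₁−1)s₁² + (n₂−1)s₂²)/(n₁+n₂−2)] = √[(115·105² + 20·151²)/135] = 113.0026.
SE = 113.0026·√(1/116 + 1/21) = 26.7985.
With t* = 2.613, margin = 2.613 × 26.7985 = 70.0245.
x̄₁ − x̄₂ = 530.2 − 641.6 = -111.4000; interval -111.4000 ± 70.0245 = (-181.42, -41.38).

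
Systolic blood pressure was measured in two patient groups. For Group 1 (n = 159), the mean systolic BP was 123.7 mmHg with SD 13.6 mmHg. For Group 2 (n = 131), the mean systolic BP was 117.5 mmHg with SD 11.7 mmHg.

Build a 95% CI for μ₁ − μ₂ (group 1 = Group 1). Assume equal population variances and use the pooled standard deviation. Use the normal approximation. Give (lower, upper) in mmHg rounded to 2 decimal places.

(3.24, 9.16)

s_p = √[((n₁−1)s₁² + (n₂−1)s₂²)/(n₁+n₂−2)] = √[(158·13.6² + 130·11.7²)/288] = 12.7774.
SE = 12.7774·√(1/159 + 1/131) = 1.5077.
With z* = 1.960, margin = 1.960 × 1.5077 = 2.9551.
x̄₁ − x̄₂ = 123.7 − 117.5 = 6.2000; interval 6.2000 ± 2.9551 = (3.24, 9.16).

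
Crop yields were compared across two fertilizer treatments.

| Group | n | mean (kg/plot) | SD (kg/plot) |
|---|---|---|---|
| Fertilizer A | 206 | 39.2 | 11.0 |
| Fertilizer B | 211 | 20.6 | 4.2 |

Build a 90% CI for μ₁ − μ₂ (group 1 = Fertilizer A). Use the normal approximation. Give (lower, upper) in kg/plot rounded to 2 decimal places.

Per-group SEs: s₁/√n₁ = 11.0/√206 = 0.7664, s₂/√n₂ = 4.2/√211 = 0.2891.
Unpooled SE of the difference: √(0.58736896 + 0.08357881) = 0.8191.
Margin of error = z* · SE = 1.645 × 0.8191 = 1.3474.
x̄₁ − x̄₂ = 39.2 − 20.6 = 18.6000.
CI: 18.6000 ± 1.3474 = (17.25, 19.95).

(17.25, 19.95)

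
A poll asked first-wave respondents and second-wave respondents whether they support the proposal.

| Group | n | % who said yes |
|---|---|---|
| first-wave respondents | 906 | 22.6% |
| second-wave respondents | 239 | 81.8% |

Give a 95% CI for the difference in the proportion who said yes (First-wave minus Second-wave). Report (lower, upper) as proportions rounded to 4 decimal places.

SE₁ = √(p̂₁(1−p̂₁)/n₁) = √(0.2260·0.7740/906) = 0.01390; SE₂ = √(0.8180·0.1820/239) = 0.02496.
Independent samples: SE of the difference = √(SE₁² + SE₂²) = √(0.00019321 + 0.0006230016) = 0.02857.
z* for 95% confidence is 1.960, so the margin of error is 1.960 × 0.02857 = 0.05600.
Point estimate p̂₁ − p̂₂ = 0.2260 − 0.8180 = -0.5920.
-0.5920 ± 0.05600 → (-0.6480, -0.5360).

(-0.6480, -0.5360)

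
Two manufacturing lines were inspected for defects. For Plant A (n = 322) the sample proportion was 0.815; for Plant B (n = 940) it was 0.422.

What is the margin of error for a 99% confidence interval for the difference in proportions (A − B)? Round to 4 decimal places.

SE₁ = √(p̂₁(1−p̂₁)/n₁) = √(0.8150·0.1850/322) = 0.02164; SE₂ = √(0.4220·0.5780/940) = 0.01611.
Independent samples: SE of the difference = √(SE₁² + SE₂²) = √(0.0004682896 + 0.0002595321) = 0.02698.
z* for 99% confidence is 2.576, so the margin of error is 2.576 × 0.02698 = 0.06950.

0.0695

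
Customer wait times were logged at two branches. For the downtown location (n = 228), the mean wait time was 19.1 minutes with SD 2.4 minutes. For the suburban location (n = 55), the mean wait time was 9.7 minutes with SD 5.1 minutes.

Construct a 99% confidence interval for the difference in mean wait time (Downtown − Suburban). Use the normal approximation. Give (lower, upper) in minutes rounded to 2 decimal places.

Per-group SEs: s₁/√n₁ = 2.4/√228 = 0.1589, s₂/√n₂ = 5.1/√55 = 0.6877.
Unpooled SE of the difference: √(0.02524921 + 0.47293129) = 0.7058.
Margin of error = z* · SE = 2.576 × 0.7058 = 1.8181.
x̄₁ − x̄₂ = 19.1 − 9.7 = 9.4000.
CI: 9.4000 ± 1.8181 = (7.58, 11.22).

(7.58, 11.22)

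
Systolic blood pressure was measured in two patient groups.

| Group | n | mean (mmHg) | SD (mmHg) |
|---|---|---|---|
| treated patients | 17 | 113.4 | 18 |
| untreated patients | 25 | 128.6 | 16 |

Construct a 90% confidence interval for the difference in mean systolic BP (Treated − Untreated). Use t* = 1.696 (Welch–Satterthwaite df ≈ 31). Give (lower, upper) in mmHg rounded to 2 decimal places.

Per-group SEs: s₁/√n₁ = 18/√17 = 4.3656, s₂/√n₂ = 16/√25 = 3.2000.
Unpooled SE of the difference: √(19.05846336 + 10.24) = 5.4128.
Margin of error = t* · SE = 1.696 × 5.4128 = 9.1801.
x̄₁ − x̄₂ = 113.4 − 128.6 = -15.2000.
CI: -15.2000 ± 9.1801 = (-24.38, -6.02).

(-24.38, -6.02)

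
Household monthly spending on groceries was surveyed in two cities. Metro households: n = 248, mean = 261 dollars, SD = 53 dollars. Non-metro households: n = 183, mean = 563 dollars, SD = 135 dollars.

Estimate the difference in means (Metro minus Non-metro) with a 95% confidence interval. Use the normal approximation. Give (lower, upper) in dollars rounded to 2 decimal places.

SE₁ = s₁/√n₁ = 53/√248 = 3.3655; SE₂ = 135/√183 = 9.9795.
Independent samples, unequal variances: SE_diff = √(SE₁² + SE₂²) = √(11.32659025 + 99.59042025) = 10.5317.
z* = 1.960, so margin of error = 1.960 × 10.5317 = 20.6421.
Difference in means = 261 − 563 = -302.0000.
-302.0000 ± 20.6421 → (-322.64, -281.36).

(-322.64, -281.36)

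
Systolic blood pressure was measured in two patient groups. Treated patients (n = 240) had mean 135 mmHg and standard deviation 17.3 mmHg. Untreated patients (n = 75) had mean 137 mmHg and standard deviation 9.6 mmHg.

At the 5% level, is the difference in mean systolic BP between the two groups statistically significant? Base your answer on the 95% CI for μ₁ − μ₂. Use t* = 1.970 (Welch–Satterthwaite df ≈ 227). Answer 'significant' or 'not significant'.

Per-group SEs: s₁/√n₁ = 17.3/√240 = 1.1167, s₂/√n₂ = 9.6/√75 = 1.1085.
Unpooled SE of the difference: √(1.24701889 + 1.22877225) = 1.5735.
Margin of error = t* · SE = 1.970 × 1.5735 = 3.0998.
x̄₁ − x̄₂ = 135 − 137 = -2.0000.
CI: -2.0000 ± 3.0998 = (-5.0998, 1.0998).
The interval (-5.0998, 1.0998) contains 0, so the difference is not significant.

not significant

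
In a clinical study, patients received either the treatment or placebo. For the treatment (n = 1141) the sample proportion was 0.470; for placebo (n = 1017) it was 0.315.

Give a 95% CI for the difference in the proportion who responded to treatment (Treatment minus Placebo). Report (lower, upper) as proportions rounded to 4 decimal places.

(0.1143, 0.1957)

The two standard errors are √(0.4700×0.5300/1141) = 0.01478 and √(0.3150×0.6850/1017) = 0.01457.
Because the samples are independent, SE_diff = √(0.01478² + 0.01457²) = 0.02075.
Using z* = 1.960 for 95%, ME = 1.960 × 0.02075 = 0.04067.
p̂₁ − p̂₂ = 0.1550; interval 0.1550 ± 0.04067 gives (0.1143, 0.1957).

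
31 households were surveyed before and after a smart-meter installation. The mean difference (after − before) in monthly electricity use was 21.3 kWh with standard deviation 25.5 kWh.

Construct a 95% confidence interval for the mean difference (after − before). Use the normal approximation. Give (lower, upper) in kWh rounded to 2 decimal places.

(12.32, 30.28)

This is a matched-pairs design, so SE = s_d/√n = 25.5/√31 = 4.5799.
Margin = 1.960 × 4.5799 = 8.9766; the interval is 21.3 ± 8.9766 = (12.32, 30.28).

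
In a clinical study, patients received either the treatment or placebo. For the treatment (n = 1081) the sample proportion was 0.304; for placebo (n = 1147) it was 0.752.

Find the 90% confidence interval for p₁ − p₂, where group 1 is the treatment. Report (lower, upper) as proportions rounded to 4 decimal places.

The two standard errors are √(0.3040×0.6960/1081) = 0.01399 and √(0.7520×0.2480/1147) = 0.01275.
Because the samples are independent, SE_diff = √(0.01399² + 0.01275²) = 0.01893.
Using z* = 1.645 for 90%, ME = 1.645 × 0.01893 = 0.03114.
p̂₁ − p̂₂ = -0.4480; interval -0.4480 ± 0.03114 gives (-0.4791, -0.4169).

(-0.4791, -0.4169)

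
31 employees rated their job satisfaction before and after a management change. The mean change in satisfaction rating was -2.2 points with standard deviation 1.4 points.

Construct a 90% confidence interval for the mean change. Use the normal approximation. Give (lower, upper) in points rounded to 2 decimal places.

(-2.61, -1.79)

Paired design: SE = s_d/√n = 1.4/√31 = 0.2514.
z* = 1.645; margin of error = 1.645 × 0.2514 = 0.4136.
-2.2 ± 0.4136 → (-2.61, -1.79).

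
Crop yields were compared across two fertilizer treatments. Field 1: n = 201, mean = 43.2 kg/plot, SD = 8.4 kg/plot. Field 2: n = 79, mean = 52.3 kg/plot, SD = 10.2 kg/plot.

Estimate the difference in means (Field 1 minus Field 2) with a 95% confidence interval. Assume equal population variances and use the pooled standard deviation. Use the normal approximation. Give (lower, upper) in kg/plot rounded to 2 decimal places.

(-11.43, -6.77)

Pooled variance s_p² = [200·8.4² + 78·10.2²] / (201+79−2) = 79.9537, so s_p = 8.9417.
SE_diff = s_p·√(1/n₁ + 1/n₂) = 8.9417·√(1/201 + 1/79) = 1.1874.
z* = 1.960; margin = 1.960 × 1.1874 = 2.3273.
Difference = 43.2 − 52.3 = -9.1000.
-9.1000 ± 2.3273 → (-11.43, -6.77).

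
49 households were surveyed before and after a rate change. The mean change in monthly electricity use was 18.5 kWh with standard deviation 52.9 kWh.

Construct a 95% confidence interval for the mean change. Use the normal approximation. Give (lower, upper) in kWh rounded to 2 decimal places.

This is a matched-pairs design, so SE = s_d/√n = 52.9/√49 = 7.5571.
Margin = 1.960 × 7.5571 = 14.8119; the interval is 18.5 ± 14.8119 = (3.69, 33.31).

(3.69, 33.31)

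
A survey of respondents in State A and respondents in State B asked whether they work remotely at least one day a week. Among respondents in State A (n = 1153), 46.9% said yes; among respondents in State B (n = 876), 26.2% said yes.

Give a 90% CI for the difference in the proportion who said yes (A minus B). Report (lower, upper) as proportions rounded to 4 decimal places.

The two standard errors are √(0.4690×0.5310/1153) = 0.01470 and √(0.2620×0.7380/876) = 0.01486.
Because the samples are independent, SE_diff = √(0.01470² + 0.01486²) = 0.02090.
Using z* = 1.645 for 90%, ME = 1.645 × 0.02090 = 0.03438.
p̂₁ − p̂₂ = 0.2070; interval 0.2070 ± 0.03438 gives (0.1726, 0.2414).

(0.1726, 0.2414)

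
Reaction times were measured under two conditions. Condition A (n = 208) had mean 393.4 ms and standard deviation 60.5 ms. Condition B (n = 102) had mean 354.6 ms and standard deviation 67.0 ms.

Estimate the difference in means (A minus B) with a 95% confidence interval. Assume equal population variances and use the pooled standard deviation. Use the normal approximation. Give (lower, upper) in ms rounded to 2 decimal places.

Pooled variance s_p² = [207·60.5² + 101·67.0²] / (208+102−2) = 3932.0154, so s_p = 62.7058.
SE_diff = s_p·√(1/n₁ + 1/n₂) = 62.7058·√(1/208 + 1/102) = 7.5798.
z* = 1.960; margin = 1.960 × 7.5798 = 14.8564.
Difference = 393.4 − 354.6 = 38.8000.
38.8000 ± 14.8564 → (23.94, 53.66).

(23.94, 53.66)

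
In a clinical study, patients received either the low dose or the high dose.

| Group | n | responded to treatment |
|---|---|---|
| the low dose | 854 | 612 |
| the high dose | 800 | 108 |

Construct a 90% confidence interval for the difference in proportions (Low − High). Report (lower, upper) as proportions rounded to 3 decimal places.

(0.549, 0.614)

First, p̂₁ = 612/854 = 0.7166; p̂₂ = 108/800 = 0.1350.
The two standard errors are √(0.7166×0.2834/854) = 0.01542 and √(0.1350×0.8650/800) = 0.01208.
Because the samples are independent, SE_diff = √(0.01542² + 0.01208²) = 0.01959.
Using z* = 1.645 for 90%, ME = 1.645 × 0.01959 = 0.03223.
p̂₁ − p̂₂ = 0.5816; interval 0.5816 ± 0.03223 gives (0.549, 0.614).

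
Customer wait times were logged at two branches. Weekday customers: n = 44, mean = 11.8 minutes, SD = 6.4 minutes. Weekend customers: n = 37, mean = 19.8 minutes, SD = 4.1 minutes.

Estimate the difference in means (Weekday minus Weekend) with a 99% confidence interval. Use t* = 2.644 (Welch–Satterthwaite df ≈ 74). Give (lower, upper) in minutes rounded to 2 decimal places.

(-11.11, -4.89)

SE₁ = s₁/√n₁ = 6.4/√44 = 0.9648; SE₂ = 4.1/√37 = 0.6740.
Independent samples, unequal variances: SE_diff = √(SE₁² + SE₂²) = √(0.93083904 + 0.454276) = 1.1769.
t* = 2.644, so margin of error = 2.644 × 1.1769 = 3.1117.
Difference in means = 11.8 − 19.8 = -8.0000.
-8.0000 ± 3.1117 → (-11.11, -4.89).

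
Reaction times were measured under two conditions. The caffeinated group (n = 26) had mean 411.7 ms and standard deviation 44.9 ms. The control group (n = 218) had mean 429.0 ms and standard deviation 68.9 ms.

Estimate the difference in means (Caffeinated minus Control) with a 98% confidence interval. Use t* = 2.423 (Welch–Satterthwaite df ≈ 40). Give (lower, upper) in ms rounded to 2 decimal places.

Per-group SEs: s₁/√n₁ = 44.9/√26 = 8.8056, s₂/√n₂ = 68.9/√218 = 4.6665.
Unpooled SE of the difference: √(77.53859136 + 21.77622225) = 9.9657.
Margin of error = t* · SE = 2.423 × 9.9657 = 24.1469.
x̄₁ − x̄₂ = 411.7 − 429.0 = -17.3000.
CI: -17.3000 ± 24.1469 = (-41.45, 6.85).

(-41.45, 6.85)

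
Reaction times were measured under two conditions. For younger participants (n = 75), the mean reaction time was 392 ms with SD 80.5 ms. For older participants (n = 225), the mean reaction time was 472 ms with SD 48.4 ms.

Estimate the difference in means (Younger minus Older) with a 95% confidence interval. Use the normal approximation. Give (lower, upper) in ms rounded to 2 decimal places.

(-99.29, -60.71)

Standard errors of each mean: 80.5/√75 = 9.2953 and 48.4/√225 = 3.2267.
SE(x̄₁ − x̄₂) = √(9.2953² + 3.2267²) = 9.8394 for independent samples with unequal variances.
With z* = 1.960, the margin is 1.960 × 9.8394 = 19.2852.
x̄₁ − x̄₂ = 392 − 472 = -80.0000; the interval is -80.0000 ± 19.2852 = (-99.29, -60.71).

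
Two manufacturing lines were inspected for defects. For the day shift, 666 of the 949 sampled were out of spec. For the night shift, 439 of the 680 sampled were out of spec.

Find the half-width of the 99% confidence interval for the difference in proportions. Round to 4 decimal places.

First, p̂₁ = 666/949 = 0.7018; p̂₂ = 439/680 = 0.6456.
The two standard errors are √(0.7018×0.2982/949) = 0.01485 and √(0.6456×0.3544/680) = 0.01834.
Because the samples are independent, SE_diff = √(0.01485² + 0.01834²) = 0.02360.
Using z* = 2.576 for 99%, ME = 2.576 × 0.02360 = 0.06079.

0.0608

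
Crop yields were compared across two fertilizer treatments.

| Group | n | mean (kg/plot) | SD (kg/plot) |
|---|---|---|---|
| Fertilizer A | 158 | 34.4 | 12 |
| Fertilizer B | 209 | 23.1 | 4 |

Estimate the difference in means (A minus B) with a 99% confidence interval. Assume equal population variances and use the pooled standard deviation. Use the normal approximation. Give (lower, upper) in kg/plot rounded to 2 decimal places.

Pooled variance s_p² = [157·12² + 208·4²] / (158+209−2) = 71.0575, so s_p = 8.4296.
SE_diff = s_p·√(1/n₁ + 1/n₂) = 8.4296·√(1/158 + 1/209) = 0.8887.
z* = 2.576; margin = 2.576 × 0.8887 = 2.2893.
Difference = 34.4 − 23.1 = 11.3000.
11.3000 ± 2.2893 → (9.01, 13.59).

(9.01, 13.59)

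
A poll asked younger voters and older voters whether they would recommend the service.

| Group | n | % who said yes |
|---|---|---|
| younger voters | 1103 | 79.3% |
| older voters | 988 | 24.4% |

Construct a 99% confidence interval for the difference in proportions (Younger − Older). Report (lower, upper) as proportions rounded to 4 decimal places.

(0.5018, 0.5962)

Each SE is √(p̂(1−p̂)/n): √(0.7930·0.2070/1103) = 0.01220 and √(0.2440·0.7560/988) = 0.01366.
SE(p̂₁ − p̂₂) = √(SE₁² + SE₂²) = √(0.00014884 + 0.0001865956) = 0.01831, since the two samples are independent.
At 99% confidence z* = 2.576; margin = 2.576 × 0.01831 = 0.04717.
The difference is 0.7930 − 0.2440 = 0.5490, so the interval is 0.5490 ± 0.04717 = (0.5018, 0.5962).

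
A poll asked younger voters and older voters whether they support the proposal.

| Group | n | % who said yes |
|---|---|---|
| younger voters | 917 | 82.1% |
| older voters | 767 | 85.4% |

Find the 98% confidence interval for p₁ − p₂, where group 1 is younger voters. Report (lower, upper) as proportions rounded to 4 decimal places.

Each SE is √(p̂(1−p̂)/n): √(0.8210·0.1790/917) = 0.01266 and √(0.8540·0.1460/767) = 0.01275.
SE(p̂₁ − p̂₂) = √(SE₁² + SE₂²) = √(0.0001602756 + 0.0001625625) = 0.01797, since the two samples are independent.
At 98% confidence z* = 2.326; margin = 2.326 × 0.01797 = 0.04180.
The difference is 0.8210 − 0.8540 = -0.0330, so the interval is -0.0330 ± 0.04180 = (-0.0748, 0.0088).

(-0.0748, 0.0088)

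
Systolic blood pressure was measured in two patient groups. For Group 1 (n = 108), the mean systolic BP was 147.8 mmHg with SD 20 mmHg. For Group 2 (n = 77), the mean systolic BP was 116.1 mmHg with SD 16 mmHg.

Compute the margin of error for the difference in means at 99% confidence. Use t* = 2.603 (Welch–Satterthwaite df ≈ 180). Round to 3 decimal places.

Per-group SEs: s₁/√n₁ = 20/√108 = 1.9245, s₂/√n₂ = 16/√77 = 1.8234.
Unpooled SE of the difference: √(3.70370025 + 3.32478756) = 2.6511.
Margin of error = t* · SE = 2.603 × 2.6511 = 6.9008.

6.901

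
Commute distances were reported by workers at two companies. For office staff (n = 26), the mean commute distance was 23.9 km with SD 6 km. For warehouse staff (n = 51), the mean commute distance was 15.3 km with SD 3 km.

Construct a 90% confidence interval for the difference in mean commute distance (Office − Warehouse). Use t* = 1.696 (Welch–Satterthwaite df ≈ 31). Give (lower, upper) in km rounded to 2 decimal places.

(6.48, 10.72)

SE₁ = s₁/√n₁ = 6/√26 = 1.1767; SE₂ = 3/√51 = 0.4201.
Independent samples, unequal variances: SE_diff = √(SE₁² + SE₂²) = √(1.38462289 + 0.17648401) = 1.2494.
t* = 1.696, so margin of error = 1.696 × 1.2494 = 2.1190.
Difference in means = 23.9 − 15.3 = 8.6000.
8.6000 ± 2.1190 → (6.48, 10.72).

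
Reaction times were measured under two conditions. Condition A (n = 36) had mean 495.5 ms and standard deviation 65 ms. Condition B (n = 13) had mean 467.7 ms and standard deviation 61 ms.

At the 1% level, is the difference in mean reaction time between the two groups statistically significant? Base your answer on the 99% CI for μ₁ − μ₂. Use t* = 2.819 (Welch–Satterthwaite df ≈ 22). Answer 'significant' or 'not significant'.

Standard errors of each mean: 65/√36 = 10.8333 and 61/√13 = 16.9184.
SE(x̄₁ − x̄₂) = √(10.8333² + 16.9184²) = 20.0896 for independent samples with unequal variances.
With t* = 2.819, the margin is 2.819 × 20.0896 = 56.6326.
x̄₁ − x̄₂ = 495.5 − 467.7 = 27.8000; the interval is 27.8000 ± 56.6326 = (-28.8326, 84.4326).
The interval (-28.8326, 84.4326) contains 0, so the difference is not significant.

not significant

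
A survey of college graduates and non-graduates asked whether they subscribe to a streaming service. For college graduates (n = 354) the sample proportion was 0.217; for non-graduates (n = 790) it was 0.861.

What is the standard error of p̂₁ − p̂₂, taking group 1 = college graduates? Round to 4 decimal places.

The two standard errors are √(0.2170×0.7830/354) = 0.02191 and √(0.8610×0.1390/790) = 0.01231.
Because the samples are independent, SE_diff = √(0.02191² + 0.01231²) = 0.02513.

0.0251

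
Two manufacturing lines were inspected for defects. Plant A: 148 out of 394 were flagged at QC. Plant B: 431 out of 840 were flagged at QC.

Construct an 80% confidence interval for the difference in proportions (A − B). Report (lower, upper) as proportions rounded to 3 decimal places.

Sample proportions: 148/394 = 0.3756, 431/840 = 0.5131.
Each SE is √(p̂(1−p̂)/n): √(0.3756·0.6244/394) = 0.02440 and √(0.5131·0.4869/840) = 0.01725.
SE(p̂₁ − p̂₂) = √(SE₁² + SE₂²) = √(0.00059536 + 0.0002975625) = 0.02988, since the two samples are independent.
At 80% confidence z* = 1.282; margin = 1.282 × 0.02988 = 0.03831.
The difference is 0.3756 − 0.5131 = -0.1375, so the interval is -0.1375 ± 0.03831 = (-0.176, -0.099).

(-0.176, -0.099)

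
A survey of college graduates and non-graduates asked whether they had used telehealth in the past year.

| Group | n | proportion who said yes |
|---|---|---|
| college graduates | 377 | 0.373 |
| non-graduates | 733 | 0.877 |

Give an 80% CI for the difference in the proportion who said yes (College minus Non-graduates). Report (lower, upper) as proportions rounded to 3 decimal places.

(-0.540, -0.468)

The two standard errors are √(0.3730×0.6270/377) = 0.02491 and √(0.8770×0.1230/733) = 0.01213.
Because the samples are independent, SE_diff = √(0.02491² + 0.01213²) = 0.02771.
Using z* = 1.282 for 80%, ME = 1.282 × 0.02771 = 0.03552.
p̂₁ − p̂₂ = -0.5040; interval -0.5040 ± 0.03552 gives (-0.540, -0.468).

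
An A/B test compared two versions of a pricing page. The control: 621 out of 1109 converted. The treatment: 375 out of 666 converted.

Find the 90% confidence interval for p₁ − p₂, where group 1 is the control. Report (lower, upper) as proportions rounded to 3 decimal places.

First, p̂₁ = 621/1109 = 0.5600; p̂₂ = 375/666 = 0.5631.
The two standard errors are √(0.5600×0.4400/1109) = 0.01491 and √(0.5631×0.4369/666) = 0.01922.
Because the samples are independent, SE_diff = √(0.01491² + 0.01922²) = 0.02433.
Using z* = 1.645 for 90%, ME = 1.645 × 0.02433 = 0.04002.
p̂₁ − p̂₂ = -0.0031; interval -0.0031 ± 0.04002 gives (-0.043, 0.037).

(-0.043, 0.037)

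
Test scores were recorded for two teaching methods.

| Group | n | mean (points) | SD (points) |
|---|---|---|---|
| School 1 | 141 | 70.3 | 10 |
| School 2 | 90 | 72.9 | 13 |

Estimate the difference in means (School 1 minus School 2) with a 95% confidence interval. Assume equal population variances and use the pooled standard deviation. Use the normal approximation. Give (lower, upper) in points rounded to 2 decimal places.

Pooled variance s_p² = [140·10² + 89·13²] / (141+90−2) = 126.8166, so s_p = 11.2613.
SE_diff = s_p·√(1/n₁ + 1/n₂) = 11.2613·√(1/141 + 1/90) = 1.5194.
z* = 1.960; margin = 1.960 × 1.5194 = 2.9780.
Difference = 70.3 − 72.9 = -2.6000.
-2.6000 ± 2.9780 → (-5.58, 0.38).

(-5.58, 0.38)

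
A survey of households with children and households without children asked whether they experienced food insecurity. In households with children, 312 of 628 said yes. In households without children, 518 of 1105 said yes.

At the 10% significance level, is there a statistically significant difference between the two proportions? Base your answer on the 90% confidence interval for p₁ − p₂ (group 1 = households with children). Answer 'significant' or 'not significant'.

not significant

Sample proportions: 312/628 = 0.4968, 518/1105 = 0.4688.
Each SE is √(p̂(1−p̂)/n): √(0.4968·0.5032/628) = 0.01995 and √(0.4688·0.5312/1105) = 0.01501.
SE(p̂₁ − p̂₂) = √(SE₁² + SE₂²) = √(0.0003980025 + 0.0002253001) = 0.02497, since the two samples are independent.
At 90% confidence z* = 1.645; margin = 1.645 × 0.02497 = 0.04108.
The difference is 0.4968 − 0.4688 = 0.0280, so the interval is 0.0280 ± 0.04108 = (-0.01308, 0.06908).
The interval (-0.01308, 0.06908) contains 0, so the difference is not significant.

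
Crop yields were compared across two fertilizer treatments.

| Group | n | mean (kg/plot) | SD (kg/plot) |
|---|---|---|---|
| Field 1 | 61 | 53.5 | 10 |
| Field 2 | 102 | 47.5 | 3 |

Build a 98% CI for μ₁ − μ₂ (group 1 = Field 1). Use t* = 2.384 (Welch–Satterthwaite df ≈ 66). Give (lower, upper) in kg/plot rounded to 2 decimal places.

Per-group SEs: s₁/√n₁ = 10/√61 = 1.2804, s₂/√n₂ = 3/√102 = 0.2970.
Unpooled SE of the difference: √(1.63942416 + 0.088209) = 1.3144.
Margin of error = t* · SE = 2.384 × 1.3144 = 3.1335.
x̄₁ − x̄₂ = 53.5 − 47.5 = 6.0000.
CI: 6.0000 ± 3.1335 = (2.87, 9.13).

(2.87, 9.13)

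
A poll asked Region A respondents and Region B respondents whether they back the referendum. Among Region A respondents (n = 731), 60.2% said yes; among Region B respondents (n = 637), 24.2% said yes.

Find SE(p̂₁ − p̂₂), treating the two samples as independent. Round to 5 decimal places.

0.02481

The two standard errors are √(0.6020×0.3980/731) = 0.01810 and √(0.2420×0.7580/637) = 0.01697.
Because the samples are independent, SE_diff = √(0.01810² + 0.01697²) = 0.02481.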